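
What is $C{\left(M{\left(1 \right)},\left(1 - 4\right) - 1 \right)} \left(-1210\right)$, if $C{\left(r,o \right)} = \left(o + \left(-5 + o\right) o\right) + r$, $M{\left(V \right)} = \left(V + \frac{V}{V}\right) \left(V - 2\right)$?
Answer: $-36300$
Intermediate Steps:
$M{\left(V \right)} = \left(1 + V\right) \left(-2 + V\right)$ ($M{\left(V \right)} = \left(V + 1\right) \left(-2 + V\right) = \left(1 + V\right) \left(-2 + V\right)$)
$C{\left(r,o \right)} = o + r + o \left(-5 + o\right)$ ($C{\left(r,o \right)} = \left(o + o \left(-5 + o\right)\right) + r = o + r + o \left(-5 + o\right)$)
$C{\left(M{\left(1 \right)},\left(1 - 4\right) - 1 \right)} \left(-1210\right) = \left(\left(-2 + 1^{2} - 1\right) + \left(\left(1 - 4\right) - 1\right)^{2} - 4 \left(\left(1 - 4\right) - 1\right)\right) \left(-1210\right) = \left(\left(-2 + 1 - 1\right) + \left(-3 - 1\right)^{2} - 4 \left(-3 - 1\right)\right) \left(-1210\right) = \left(-2 + \left(-4\right)^{2} - -16\right) \left(-1210\right) = \left(-2 + 16 + 16\right) \left(-1210\right) = 30 \left(-1210\right) = -36300$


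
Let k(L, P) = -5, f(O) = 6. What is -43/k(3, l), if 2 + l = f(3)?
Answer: 43/5 ≈ 8.6000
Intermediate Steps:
l = 4 (l = -2 + 6 = 4)
-43/k(3, l) = -43/(-5) = -1/5*(-43) = 43/5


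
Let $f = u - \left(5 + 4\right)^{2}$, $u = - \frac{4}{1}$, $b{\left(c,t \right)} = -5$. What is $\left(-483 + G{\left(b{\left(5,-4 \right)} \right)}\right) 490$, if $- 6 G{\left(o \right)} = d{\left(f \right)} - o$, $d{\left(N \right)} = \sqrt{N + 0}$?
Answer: $- \frac{711235}{3} - \frac{245 i \sqrt{85}}{3} \approx -2.3708 \cdot 10^{5} - 752.93 i$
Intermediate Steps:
$u = -4$ ($u = \left(-4\right) 1 = -4$)
$f = -85$ ($f = -4 - \left(5 + 4\right)^{2} = -4 - 9^{2} = -4 - 81 = -85$)
$d{\left(N \right)} = \sqrt{N}$
$G{\left(o \right)} = \frac{o}{6} - \frac{i \sqrt{85}}{6}$ ($G{\left(o \right)} = - \frac{\sqrt{-85} - o}{6} = - \frac{i \sqrt{85} - o}{6} = - \frac{- o + i \sqrt{85}}{6} = \frac{o}{6} - \frac{i \sqrt{85}}{6}$)
$\left(-483 + G{\left(b{\left(5,-4 \right)} \right)}\right) 490 = \left(-483 + \left(\frac{1}{6} \left(-5\right) - \frac{i \sqrt{85}}{6}\right)\right) 490 = \left(-483 - \left(\frac{5}{6} + \frac{i \sqrt{85}}{6}\right)\right) 490 = \left(- \frac{2903}{6} - \frac{i \sqrt{85}}{6}\right) 490 = - \frac{711235}{3} - \frac{245 i \sqrt{85}}{3}$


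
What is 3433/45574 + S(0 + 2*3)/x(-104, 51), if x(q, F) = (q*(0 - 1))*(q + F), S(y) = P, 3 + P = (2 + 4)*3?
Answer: 9119543/125601944 ≈ 0.072607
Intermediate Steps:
P = 15 (P = -3 + (2 + 4)*3 = -3 + 6*3 = -3 + 18 = 15)
S(y) = 15
x(q, F) = -q*(F + q) (x(q, F) = (q*(-1))*(F + q) = (-q)*(F + q) = -q*(F + q))
3433/45574 + S(0 + 2*3)/x(-104, 51) = 3433/45574 + 15/((-1*(-104)*(51 - 104))) = 3433*(1/45574) + 15/((-1*(-104)*(-53))) = 3433/45574 + 15/(-5512) = 3433/45574 + 15*(-1/5512) = 3433/45574 - 15/5512 = 9119543/125601944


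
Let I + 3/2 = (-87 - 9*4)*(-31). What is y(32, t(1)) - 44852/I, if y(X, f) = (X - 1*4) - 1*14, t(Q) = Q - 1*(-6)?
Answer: 17018/7623 ≈ 2.2325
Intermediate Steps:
t(Q) = 6 + Q (t(Q) = Q + 6 = 6 + Q)
I = 7623/2 (I = -3/2 + (-87 - 9*4)*(-31) = -3/2 + (-87 - 36)*(-31) = -3/2 - 123*(-31) = -3/2 + 3813 = 7623/2 ≈ 3811.5)
y(X, f) = -18 + X (y(X, f) = (X - 4) - 14 = (-4 + X) - 14 = -18 + X)
y(32, t(1)) - 44852/I = (-18 + 32) - 44852/7623/2 = 14 - 44852*2/7623 = 14 - 1*89704/7623 = 14 - 89704/7623 = 17018/7623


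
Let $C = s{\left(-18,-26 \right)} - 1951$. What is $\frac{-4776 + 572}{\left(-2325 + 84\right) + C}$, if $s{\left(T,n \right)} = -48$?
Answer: $\frac{1051}{1060} \approx 0.99151$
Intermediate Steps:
$C = -1999$ ($C = -48 - 1951 = -1999$)
$\frac{-4776 + 572}{\left(-2325 + 84\right) + C} = \frac{-4776 + 572}{\left(-2325 + 84\right) - 1999} = - \frac{4204}{-2241 - 1999} = - \frac{4204}{-4240} = \left(-4204\right) \left(- \frac{1}{4240}\right) = \frac{1051}{1060}$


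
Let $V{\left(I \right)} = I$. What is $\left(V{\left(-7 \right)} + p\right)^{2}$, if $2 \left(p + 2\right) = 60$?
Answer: $441$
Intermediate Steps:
$p = 28$ ($p = -2 + \frac{1}{2} \cdot 60 = -2 + 30 = 28$)
$\left(V{\left(-7 \right)} + p\right)^{2} = \left(-7 + 28\right)^{2} = 21^{2} = 441$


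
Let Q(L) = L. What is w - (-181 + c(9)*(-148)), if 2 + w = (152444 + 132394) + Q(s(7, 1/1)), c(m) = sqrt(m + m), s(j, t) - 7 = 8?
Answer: 285032 + 444*sqrt(2) ≈ 2.8566e+5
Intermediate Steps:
s(j, t) = 15 (s(j, t) = 7 + 8 = 15)
c(m) = sqrt(2)*sqrt(m) (c(m) = sqrt(2*m) = sqrt(2)*sqrt(m))
w = 284851 (w = -2 + ((152444 + 132394) + 15) = -2 + (284838 + 15) = -2 + 284853 = 284851)
w - (-181 + c(9)*(-148)) = 284851 - (-181 + (sqrt(2)*sqrt(9))*(-148)) = 284851 - (-181 + (sqrt(2)*3)*(-148)) = 284851 - (-181 + (3*sqrt(2))*(-148)) = 284851 - (-181 - 444*sqrt(2)) = 284851 + (181 + 444*sqrt(2)) = 285032 + 444*sqrt(2)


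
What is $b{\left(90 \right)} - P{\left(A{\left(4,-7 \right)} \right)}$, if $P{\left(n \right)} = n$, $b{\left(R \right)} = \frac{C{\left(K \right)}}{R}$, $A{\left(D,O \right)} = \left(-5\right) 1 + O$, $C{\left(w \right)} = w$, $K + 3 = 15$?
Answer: $\frac{182}{15} \approx 12.133$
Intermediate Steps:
$K = 12$ ($K = -3 + 15 = 12$)
$A{\left(D,O \right)} = -5 + O$
$b{\left(R \right)} = \frac{12}{R}$
$b{\left(90 \right)} - P{\left(A{\left(4,-7 \right)} \right)} = \frac{12}{90} - \left(-5 - 7\right) = 12 \cdot \frac{1}{90} - -12 = \frac{2}{15} + 12 = \frac{182}{15}$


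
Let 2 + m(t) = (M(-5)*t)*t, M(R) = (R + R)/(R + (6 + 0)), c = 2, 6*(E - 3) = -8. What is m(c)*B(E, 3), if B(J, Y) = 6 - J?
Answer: -182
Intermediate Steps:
E = 5/3 (E = 3 + (1/6)*(-8) = 3 - 4/3 = 5/3 ≈ 1.6667)
M(R) = 2*R/(6 + R) (M(R) = (2*R)/(R + 6) = (2*R)/(6 + R) = 2*R/(6 + R))
m(t) = -2 - 10*t**2 (m(t) = -2 + ((2*(-5)/(6 - 5))*t)*t = -2 + ((2*(-5)/1)*t)*t = -2 + ((2*(-5)*1)*t)*t = -2 + (-10*t)*t = -2 - 10*t**2)
m(c)*B(E, 3) = (-2 - 10*2**2)*(6 - 1*5/3) = (-2 - 10*4)*(6 - 5/3) = (-2 - 40)*(13/3) = -42*13/3 = -182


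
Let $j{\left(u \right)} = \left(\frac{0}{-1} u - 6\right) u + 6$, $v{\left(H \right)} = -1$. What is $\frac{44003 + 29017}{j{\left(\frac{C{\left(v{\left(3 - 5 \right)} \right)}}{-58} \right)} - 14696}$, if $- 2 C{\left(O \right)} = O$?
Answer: $- \frac{4235160}{852017} \approx -4.9707$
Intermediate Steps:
$C{\left(O \right)} = - \frac{O}{2}$
$j{\left(u \right)} = 6 - 6 u$ ($j{\left(u \right)} = \left(0 \left(-1\right) u - 6\right) u + 6 = \left(0 u - 6\right) u + 6 = \left(0 - 6\right) u + 6 = - 6 u + 6 = 6 - 6 u$)
$\frac{44003 + 29017}{j{\left(\frac{C{\left(v{\left(3 - 5 \right)} \right)}}{-58} \right)} - 14696} = \frac{44003 + 29017}{\left(6 - 6 \frac{\left(- \frac{1}{2}\right) \left(-1\right)}{-58}\right) - 14696} = \frac{73020}{\left(6 - 6 \cdot \frac{1}{2} \left(- \frac{1}{58}\right)\right) - 14696} = \frac{73020}{\left(6 - - \frac{3}{58}\right) - 14696} = \frac{73020}{\left(6 + \frac{3}{58}\right) - 14696} = \frac{73020}{\frac{351}{58} - 14696} = \frac{73020}{- \frac{852017}{58}} = 73020 \left(- \frac{58}{852017}\right) = - \frac{4235160}{852017}$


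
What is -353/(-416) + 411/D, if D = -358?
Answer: -22301/74464 ≈ -0.29949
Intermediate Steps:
-353/(-416) + 411/D = -353/(-416) + 411/(-358) = -353*(-1/416) + 411*(-1/358) = 353/416 - 411/358 = -22301/74464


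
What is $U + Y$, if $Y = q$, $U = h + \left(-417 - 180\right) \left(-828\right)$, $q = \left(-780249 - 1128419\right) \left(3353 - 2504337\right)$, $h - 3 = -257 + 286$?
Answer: $4773548623660$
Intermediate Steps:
$h = 32$ ($h = 3 + \left(-257 + 286\right) = 3 + 29 = 32$)
$q = 4773548129312$ ($q = \left(-1908668\right) \left(-2500984\right) = 4773548129312$)
$U = 494348$ ($U = 32 + \left(-417 - 180\right) \left(-828\right) = 32 - -494316 = 32 + 494316 = 494348$)
$Y = 4773548129312$
$U + Y = 494348 + 4773548129312 = 4773548623660$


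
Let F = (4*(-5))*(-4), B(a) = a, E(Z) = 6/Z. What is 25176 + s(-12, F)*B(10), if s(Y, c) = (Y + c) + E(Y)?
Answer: 25851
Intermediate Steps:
F = 80 (F = -20*(-4) = 80)
s(Y, c) = Y + c + 6/Y (s(Y, c) = (Y + c) + 6/Y = Y + c + 6/Y)
25176 + s(-12, F)*B(10) = 25176 + (-12 + 80 + 6/(-12))*10 = 25176 + (-12 + 80 + 6*(-1/12))*10 = 25176 + (-12 + 80 - 1/2)*10 = 25176 + (135/2)*10 = 25176 + 675 = 25851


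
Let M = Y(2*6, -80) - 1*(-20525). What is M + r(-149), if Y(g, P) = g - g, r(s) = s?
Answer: 20376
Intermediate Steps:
Y(g, P) = 0
M = 20525 (M = 0 - 1*(-20525) = 0 + 20525 = 20525)
M + r(-149) = 20525 - 149 = 20376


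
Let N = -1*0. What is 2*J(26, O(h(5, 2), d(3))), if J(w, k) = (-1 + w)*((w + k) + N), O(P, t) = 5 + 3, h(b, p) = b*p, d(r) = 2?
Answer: 1700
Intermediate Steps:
N = 0
O(P, t) = 8
J(w, k) = (-1 + w)*(k + w) (J(w, k) = (-1 + w)*((w + k) + 0) = (-1 + w)*((k + w) + 0) = (-1 + w)*(k + w))
2*J(26, O(h(5, 2), d(3))) = 2*(26² - 1*8 - 1*26 + 8*26) = 2*(676 - 8 - 26 + 208) = 2*850 = 1700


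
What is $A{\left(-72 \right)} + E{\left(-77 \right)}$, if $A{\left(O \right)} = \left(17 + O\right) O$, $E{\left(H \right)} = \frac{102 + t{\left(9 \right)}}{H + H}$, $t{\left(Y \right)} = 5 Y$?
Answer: $\frac{87099}{22} \approx 3959.0$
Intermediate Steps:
$E{\left(H \right)} = \frac{147}{2 H}$ ($E{\left(H \right)} = \frac{102 + 5 \cdot 9}{H + H} = \frac{102 + 45}{2 H} = 147 \frac{1}{2 H} = \frac{147}{2 H}$)
$A{\left(O \right)} = O \left(17 + O\right)$
$A{\left(-72 \right)} + E{\left(-77 \right)} = - 72 \left(17 - 72\right) + \frac{147}{2 \left(-77\right)} = \left(-72\right) \left(-55\right) + \frac{147}{2} \left(- \frac{1}{77}\right) = 3960 - \frac{21}{22} = \frac{87099}{22}$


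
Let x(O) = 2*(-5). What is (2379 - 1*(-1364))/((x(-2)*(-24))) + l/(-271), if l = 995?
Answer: 775553/65040 ≈ 11.924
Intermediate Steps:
x(O) = -10
(2379 - 1*(-1364))/((x(-2)*(-24))) + l/(-271) = (2379 - 1*(-1364))/((-10*(-24))) + 995/(-271) = (2379 + 1364)/240 + 995*(-1/271) = 3743*(1/240) - 995/271 = 3743/240 - 995/271 = 775553/65040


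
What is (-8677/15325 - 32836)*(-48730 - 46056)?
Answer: 47698246654322/15325 ≈ 3.1124e+9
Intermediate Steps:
(-8677/15325 - 32836)*(-48730 - 46056) = (-8677*1/15325 - 32836)*(-94786) = (-8677/15325 - 32836)*(-94786) = -503220377/15325*(-94786) = 47698246654322/15325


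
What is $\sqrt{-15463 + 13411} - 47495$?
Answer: $-47495 + 6 i \sqrt{57} \approx -47495.0 + 45.299 i$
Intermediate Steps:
$\sqrt{-15463 + 13411} - 47495 = \sqrt{-2052} - 47495 = 6 i \sqrt{57} - 47495 = -47495 + 6 i \sqrt{57}$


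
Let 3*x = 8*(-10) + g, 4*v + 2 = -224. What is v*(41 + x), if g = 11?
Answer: -1017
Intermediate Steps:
v = -113/2 (v = -½ + (¼)*(-224) = -½ - 56 = -113/2 ≈ -56.500)
x = -23 (x = (8*(-10) + 11)/3 = (-80 + 11)/3 = (⅓)*(-69) = -23)
v*(41 + x) = -113*(41 - 23)/2 = -113/2*18 = -1017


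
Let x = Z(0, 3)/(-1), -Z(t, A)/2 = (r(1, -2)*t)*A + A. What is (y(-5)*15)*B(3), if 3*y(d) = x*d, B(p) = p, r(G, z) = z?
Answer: -450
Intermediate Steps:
Z(t, A) = -2*A + 4*A*t (Z(t, A) = -2*((-2*t)*A + A) = -2*(-2*A*t + A) = -2*(A - 2*A*t) = -2*A + 4*A*t)
x = 6 (x = (2*3*(-1 + 2*0))/(-1) = (2*3*(-1 + 0))*(-1) = (2*3*(-1))*(-1) = -6*(-1) = 6)
y(d) = 2*d (y(d) = (6*d)/3 = 2*d)
(y(-5)*15)*B(3) = ((2*(-5))*15)*3 = -10*15*3 = -150*3 = -450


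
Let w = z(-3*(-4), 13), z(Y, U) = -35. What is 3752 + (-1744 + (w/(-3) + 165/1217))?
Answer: 7374298/3651 ≈ 2019.8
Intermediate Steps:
w = -35
3752 + (-1744 + (w/(-3) + 165/1217)) = 3752 + (-1744 + (-35/(-3) + 165/1217)) = 3752 + (-1744 + (-35*(-⅓) + 165*(1/1217))) = 3752 + (-1744 + (35/3 + 165/1217)) = 3752 + (-1744 + 43090/3651) = 3752 - 6324254/3651 = 7374298/3651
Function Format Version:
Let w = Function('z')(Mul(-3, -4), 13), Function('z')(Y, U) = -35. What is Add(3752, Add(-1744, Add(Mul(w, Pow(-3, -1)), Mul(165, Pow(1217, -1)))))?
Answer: Rational(7374298, 3651) ≈ 2019.8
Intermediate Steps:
w = -35
Add(3752, Add(-1744, Add(Mul(w, Pow(-3, -1)), Mul(165, Pow(1217, -1))))) = Add(3752, Add(-1744, Add(Mul(-35, Pow(-3, -1)), Mul(165, Pow(1217, -1))))) = Add(3752, Add(-1744, Add(Mul(-35, Rational(-1, 3)), Mul(165, Rational(1, 1217))))) = Add(3752, Add(-1744, Add(Rational(35, 3), Rational(165, 1217)))) = Add(3752, Add(-1744, Rational(43090, 3651))) = Add(3752, Rational(-6324254, 3651)) = Rational(7374298, 3651)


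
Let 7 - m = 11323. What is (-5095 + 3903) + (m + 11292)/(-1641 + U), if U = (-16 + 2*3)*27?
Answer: -759296/637 ≈ -1192.0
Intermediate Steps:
m = -11316 (m = 7 - 1*11323 = 7 - 11323 = -11316)
U = -270 (U = (-16 + 6)*27 = -10*27 = -270)
(-5095 + 3903) + (m + 11292)/(-1641 + U) = (-5095 + 3903) + (-11316 + 11292)/(-1641 - 270) = -1192 - 24/(-1911) = -1192 - 24*(-1/1911) = -1192 + 8/637 = -759296/637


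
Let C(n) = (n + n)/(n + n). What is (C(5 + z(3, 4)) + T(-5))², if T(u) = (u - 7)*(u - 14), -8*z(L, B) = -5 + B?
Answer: 52441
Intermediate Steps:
z(L, B) = 5/8 - B/8 (z(L, B) = -(-5 + B)/8 = 5/8 - B/8)
T(u) = (-14 + u)*(-7 + u) (T(u) = (-7 + u)*(-14 + u) = (-14 + u)*(-7 + u))
C(n) = 1 (C(n) = (2*n)/((2*n)) = (2*n)*(1/(2*n)) = 1)
(C(5 + z(3, 4)) + T(-5))² = (1 + (98 + (-5)² - 21*(-5)))² = (1 + (98 + 25 + 105))² = (1 + 228)² = 229² = 52441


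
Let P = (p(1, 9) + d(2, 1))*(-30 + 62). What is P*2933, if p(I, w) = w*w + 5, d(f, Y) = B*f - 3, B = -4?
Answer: 7039200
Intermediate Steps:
d(f, Y) = -3 - 4*f (d(f, Y) = -4*f - 3 = -3 - 4*f)
p(I, w) = 5 + w**2 (p(I, w) = w**2 + 5 = 5 + w**2)
P = 2400 (P = ((5 + 9**2) + (-3 - 4*2))*(-30 + 62) = ((5 + 81) + (-3 - 8))*32 = (86 - 11)*32 = 75*32 = 2400)
P*2933 = 2400*2933 = 7039200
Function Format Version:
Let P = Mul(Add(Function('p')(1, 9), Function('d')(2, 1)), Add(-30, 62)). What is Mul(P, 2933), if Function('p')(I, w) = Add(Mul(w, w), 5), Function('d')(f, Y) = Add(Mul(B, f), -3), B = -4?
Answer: 7039200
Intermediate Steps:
Function('d')(f, Y) = Add(-3, Mul(-4, f)) (Function('d')(f, Y) = Add(Mul(-4, f), -3) = Add(-3, Mul(-4, f)))
Function('p')(I, w) = Add(5, Pow(w, 2)) (Function('p')(I, w) = Add(Pow(w, 2), 5) = Add(5, Pow(w, 2)))
P = 2400 (P = Mul(Add(Add(5, Pow(9, 2)), Add(-3, Mul(-4, 2))), Add(-30, 62)) = Mul(Add(Add(5, 81), Add(-3, -8)), 32) = Mul(Add(86, -11), 32) = Mul(75, 32) = 2400)
Mul(P, 2933) = Mul(2400, 2933) = 7039200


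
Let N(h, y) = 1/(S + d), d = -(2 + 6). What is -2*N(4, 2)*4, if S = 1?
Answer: 8/7 ≈ 1.1429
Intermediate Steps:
d = -8 (d = -1*8 = -8)
N(h, y) = -1/7 (N(h, y) = 1/(1 - 8) = 1/(-7) = -1/7)
-2*N(4, 2)*4 = -2*(-1/7)*4 = (2/7)*4 = 8/7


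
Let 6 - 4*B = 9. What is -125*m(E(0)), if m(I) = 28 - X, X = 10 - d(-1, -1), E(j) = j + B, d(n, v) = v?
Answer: -2125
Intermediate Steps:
B = -3/4 (B = 3/2 - 1/4*9 = 3/2 - 9/4 = -3/4 ≈ -0.75000)
E(j) = -3/4 + j (E(j) = j - 3/4 = -3/4 + j)
X = 11 (X = 10 - 1*(-1) = 10 + 1 = 11)
m(I) = 17 (m(I) = 28 - 1*11 = 28 - 11 = 17)
-125*m(E(0)) = -125*17 = -2125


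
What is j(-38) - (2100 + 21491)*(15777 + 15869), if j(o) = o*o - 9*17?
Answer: -746559495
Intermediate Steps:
j(o) = -153 + o**2 (j(o) = o**2 - 153 = -153 + o**2)
j(-38) - (2100 + 21491)*(15777 + 15869) = (-153 + (-38)**2) - (2100 + 21491)*(15777 + 15869) = (-153 + 1444) - 23591*31646 = 1291 - 1*746560786 = 1291 - 746560786 = -746559495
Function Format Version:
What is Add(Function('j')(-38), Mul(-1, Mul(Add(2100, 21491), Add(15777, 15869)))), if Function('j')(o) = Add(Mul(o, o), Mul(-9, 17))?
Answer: -746559495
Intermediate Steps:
Function('j')(o) = Add(-153, Pow(o, 2)) (Function('j')(o) = Add(Pow(o, 2), -153) = Add(-153, Pow(o, 2)))
Add(Function('j')(-38), Mul(-1, Mul(Add(2100, 21491), Add(15777, 15869)))) = Add(Add(-153, Pow(-38, 2)), Mul(-1, Mul(Add(2100, 21491), Add(15777, 15869)))) = Add(Add(-153, 1444), Mul(-1, Mul(23591, 31646))) = Add(1291, Mul(-1, 746560786)) = Add(1291, -746560786) = -746559495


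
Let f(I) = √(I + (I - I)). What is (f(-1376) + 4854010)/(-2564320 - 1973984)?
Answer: -2427005/2269152 - I*√86/1134576 ≈ -1.0696 - 8.1736e-6*I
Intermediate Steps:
f(I) = √I (f(I) = √(I + 0) = √I)
(f(-1376) + 4854010)/(-2564320 - 1973984) = (√(-1376) + 4854010)/(-2564320 - 1973984) = (4*I*√86 + 4854010)/(-4538304) = (4854010 + 4*I*√86)*(-1/4538304) = -2427005/2269152 - I*√86/1134576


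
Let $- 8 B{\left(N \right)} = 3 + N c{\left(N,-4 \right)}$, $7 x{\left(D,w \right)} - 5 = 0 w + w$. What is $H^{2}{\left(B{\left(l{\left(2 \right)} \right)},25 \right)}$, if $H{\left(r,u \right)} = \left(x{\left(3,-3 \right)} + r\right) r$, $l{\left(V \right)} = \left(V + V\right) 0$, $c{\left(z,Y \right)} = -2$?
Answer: $\frac{225}{200704} \approx 0.0011211$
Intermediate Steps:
$l{\left(V \right)} = 0$ ($l{\left(V \right)} = 2 V 0 = 0$)
$x{\left(D,w \right)} = \frac{5}{7} + \frac{w}{7}$ ($x{\left(D,w \right)} = \frac{5}{7} + \frac{0 w + w}{7} = \frac{5}{7} + \frac{0 + w}{7} = \frac{5}{7} + \frac{w}{7}$)
$B{\left(N \right)} = - \frac{3}{8} + \frac{N}{4}$ ($B{\left(N \right)} = - \frac{3 + N \left(-2\right)}{8} = - \frac{3 - 2 N}{8} = - \frac{3}{8} + \frac{N}{4}$)
$H{\left(r,u \right)} = r \left(\frac{2}{7} + r\right)$ ($H{\left(r,u \right)} = \left(\left(\frac{5}{7} + \frac{1}{7} \left(-3\right)\right) + r\right) r = \left(\left(\frac{5}{7} - \frac{3}{7}\right) + r\right) r = \left(\frac{2}{7} + r\right) r = r \left(\frac{2}{7} + r\right)$)
$H^{2}{\left(B{\left(l{\left(2 \right)} \right)},25 \right)} = \left(\frac{\left(- \frac{3}{8} + \frac{1}{4} \cdot 0\right) \left(2 + 7 \left(- \frac{3}{8} + \frac{1}{4} \cdot 0\right)\right)}{7}\right)^{2} = \left(\frac{\left(- \frac{3}{8} + 0\right) \left(2 + 7 \left(- \frac{3}{8} + 0\right)\right)}{7}\right)^{2} = \left(\frac{1}{7} \left(- \frac{3}{8}\right) \left(2 + 7 \left(- \frac{3}{8}\right)\right)\right)^{2} = \left(\frac{1}{7} \left(- \frac{3}{8}\right) \left(2 - \frac{21}{8}\right)\right)^{2} = \left(\frac{1}{7} \left(- \frac{3}{8}\right) \left(- \frac{5}{8}\right)\right)^{2} = \left(\frac{15}{448}\right)^{2} = \frac{225}{200704}$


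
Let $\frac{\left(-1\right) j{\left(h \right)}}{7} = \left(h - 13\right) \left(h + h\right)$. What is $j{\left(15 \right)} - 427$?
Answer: $-847$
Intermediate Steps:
$j{\left(h \right)} = - 14 h \left(-13 + h\right)$ ($j{\left(h \right)} = - 7 \left(h - 13\right) \left(h + h\right) = - 7 \left(-13 + h\right) 2 h = - 7 \cdot 2 h \left(-13 + h\right) = - 14 h \left(-13 + h\right)$)
$j{\left(15 \right)} - 427 = 14 \cdot 15 \left(13 - 15\right) - 427 = 14 \cdot 15 \left(-2\right) - 427 = -420 - 427 = -847$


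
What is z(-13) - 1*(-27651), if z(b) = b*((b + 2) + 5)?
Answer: 27729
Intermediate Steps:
z(b) = b*(7 + b) (z(b) = b*((2 + b) + 5) = b*(7 + b))
z(-13) - 1*(-27651) = -13*(7 - 13) - 1*(-27651) = -13*(-6) + 27651 = 78 + 27651 = 27729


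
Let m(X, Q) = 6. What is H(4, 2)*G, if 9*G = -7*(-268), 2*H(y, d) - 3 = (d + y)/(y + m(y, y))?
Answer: 1876/5 ≈ 375.20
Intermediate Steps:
H(y, d) = 3/2 + (d + y)/(2*(6 + y)) (H(y, d) = 3/2 + ((d + y)/(y + 6))/2 = 3/2 + ((d + y)/(6 + y))/2 = 3/2 + (d + y)/(2*(6 + y)))
G = 1876/9 (G = (-7*(-268))/9 = (1/9)*1876 = 1876/9 ≈ 208.44)
H(4, 2)*G = ((18 + 2 + 4*4)/(2*(6 + 4)))*(1876/9) = ((1/2)*(18 + 2 + 16)/10)*(1876/9) = ((1/2)*(1/10)*36)*(1876/9) = (9/5)*(1876/9) = 1876/5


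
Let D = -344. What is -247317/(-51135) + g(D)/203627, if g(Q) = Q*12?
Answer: 2388063499/495831745 ≈ 4.8163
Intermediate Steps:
g(Q) = 12*Q
-247317/(-51135) + g(D)/203627 = -247317/(-51135) + (12*(-344))/203627 = -247317*(-1/51135) - 4128*1/203627 = 11777/2435 - 4128/203627 = 2388063499/495831745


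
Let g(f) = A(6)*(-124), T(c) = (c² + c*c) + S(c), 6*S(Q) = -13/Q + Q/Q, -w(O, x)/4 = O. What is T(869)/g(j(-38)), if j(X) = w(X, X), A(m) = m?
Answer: -63506611/31284 ≈ -2030.0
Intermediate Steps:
w(O, x) = -4*O
S(Q) = ⅙ - 13/(6*Q) (S(Q) = (-13/Q + Q/Q)/6 = (-13/Q + 1)/6 = (1 - 13/Q)/6 = ⅙ - 13/(6*Q))
T(c) = 2*c² + (-13 + c)/(6*c) (T(c) = (c² + c*c) + (-13 + c)/(6*c) = (c² + c²) + (-13 + c)/(6*c) = 2*c² + (-13 + c)/(6*c))
j(X) = -4*X
g(f) = -744 (g(f) = 6*(-124) = -744)
T(869)/g(j(-38)) = ((⅙)*(-13 + 869 + 12*869³)/869)/(-744) = ((⅙)*(1/869)*(-13 + 869 + 12*656234909))*(-1/744) = ((⅙)*(1/869)*(-13 + 869 + 7874818908))*(-1/744) = ((⅙)*(1/869)*7874819764)*(-1/744) = (3937409882/2607)*(-1/744) = -63506611/31284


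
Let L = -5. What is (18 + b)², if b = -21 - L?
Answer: 4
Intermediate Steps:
b = -16 (b = -21 - 1*(-5) = -21 + 5 = -16)
(18 + b)² = (18 - 16)² = 2² = 4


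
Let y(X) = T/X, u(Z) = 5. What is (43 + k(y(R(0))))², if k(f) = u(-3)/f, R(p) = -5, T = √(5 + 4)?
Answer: 10816/9 ≈ 1201.8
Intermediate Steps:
T = 3 (T = √9 = 3)
y(X) = 3/X
k(f) = 5/f
(43 + k(y(R(0))))² = (43 + 5/((3/(-5))))² = (43 + 5/((3*(-⅕))))² = (43 + 5/(-⅗))² = (43 + 5*(-5/3))² = (43 - 25/3)² = (104/3)² = 10816/9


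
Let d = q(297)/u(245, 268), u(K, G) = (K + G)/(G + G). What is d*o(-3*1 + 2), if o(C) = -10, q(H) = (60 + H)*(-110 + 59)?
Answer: 10843280/57 ≈ 1.9023e+5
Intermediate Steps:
q(H) = -3060 - 51*H (q(H) = (60 + H)*(-51) = -3060 - 51*H)
u(K, G) = (G + K)/(2*G) (u(K, G) = (G + K)/((2*G)) = (G + K)*(1/(2*G)) = (G + K)/(2*G))
d = -1084328/57 (d = (-3060 - 51*297)/(((½)*(268 + 245)/268)) = (-3060 - 15147)/(((½)*(1/268)*513)) = -18207/513/536 = -18207*536/513 = -1084328/57 ≈ -19023.)
d*o(-3*1 + 2) = -1084328/57*(-10) = 10843280/57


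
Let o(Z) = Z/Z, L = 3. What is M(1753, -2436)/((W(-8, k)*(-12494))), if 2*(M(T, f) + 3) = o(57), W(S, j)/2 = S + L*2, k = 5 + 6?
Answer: -5/99952 ≈ -5.0024e-5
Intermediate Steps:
o(Z) = 1
k = 11
W(S, j) = 12 + 2*S (W(S, j) = 2*(S + 3*2) = 2*(S + 6) = 2*(6 + S) = 12 + 2*S)
M(T, f) = -5/2 (M(T, f) = -3 + (½)*1 = -3 + ½ = -5/2)
M(1753, -2436)/((W(-8, k)*(-12494))) = -5*(-1/(12494*(12 + 2*(-8))))/2 = -5*(-1/(12494*(12 - 16)))/2 = -5/(2*((-4*(-12494)))) = -5/2/49976 = -5/2*1/49976 = -5/99952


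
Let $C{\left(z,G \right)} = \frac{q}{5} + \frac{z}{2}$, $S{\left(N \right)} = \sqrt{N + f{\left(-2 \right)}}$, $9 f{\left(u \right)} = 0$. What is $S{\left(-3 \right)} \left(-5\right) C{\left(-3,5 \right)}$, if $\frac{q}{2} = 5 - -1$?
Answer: $- \frac{9 i \sqrt{3}}{2} \approx - 7.7942 i$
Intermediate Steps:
$q = 12$ ($q = 2 \left(5 - -1\right) = 2 \left(5 + 1\right) = 2 \cdot 6 = 12$)
$f{\left(u \right)} = 0$ ($f{\left(u \right)} = \frac{1}{9} \cdot 0 = 0$)
$S{\left(N \right)} = \sqrt{N}$ ($S{\left(N \right)} = \sqrt{N + 0} = \sqrt{N}$)
$C{\left(z,G \right)} = \frac{12}{5} + \frac{z}{2}$
$S{\left(-3 \right)} \left(-5\right) C{\left(-3,5 \right)} = \sqrt{-3} \left(-5\right) \left(\frac{12}{5} + \frac{1}{2} \left(-3\right)\right) = i \sqrt{3} \left(-5\right) \left(\frac{12}{5} - \frac{3}{2}\right) = - 5 i \sqrt{3} \cdot \frac{9}{10} = - \frac{9 i \sqrt{3}}{2}$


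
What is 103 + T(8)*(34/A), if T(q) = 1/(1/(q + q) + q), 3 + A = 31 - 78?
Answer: 331903/3225 ≈ 102.92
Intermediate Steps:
A = -50 (A = -3 + (31 - 78) = -3 - 47 = -50)
T(q) = 1/(q + 1/(2*q)) (T(q) = 1/(1/(2*q) + q) = 1/(q + 1/(2*q)))
103 + T(8)*(34/A) = 103 + (2*8/(1 + 2*8**2))*(34/(-50)) = 103 + (2*8/(1 + 2*64))*(34*(-1/50)) = 103 + (2*8/(1 + 128))*(-17/25) = 103 + (2*8/129)*(-17/25) = 103 + (2*8*(1/129))*(-17/25) = 103 + (16/129)*(-17/25) = 103 - 272/3225 = 331903/3225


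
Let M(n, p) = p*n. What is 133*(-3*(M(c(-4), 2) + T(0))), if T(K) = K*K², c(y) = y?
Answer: 3192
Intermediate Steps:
M(n, p) = n*p
T(K) = K³
133*(-3*(M(c(-4), 2) + T(0))) = 133*(-3*(-4*2 + 0³)) = 133*(-3*(-8 + 0)) = 133*(-3*(-8)) = 133*24 = 3192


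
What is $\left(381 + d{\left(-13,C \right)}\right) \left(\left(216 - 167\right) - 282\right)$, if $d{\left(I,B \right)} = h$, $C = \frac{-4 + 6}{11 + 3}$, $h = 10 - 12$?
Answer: $-88307$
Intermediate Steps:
$h = -2$ ($h = 10 - 12 = -2$)
$C = \frac{1}{7}$ ($C = \frac{2}{14} = 2 \cdot \frac{1}{14} = \frac{1}{7} \approx 0.14286$)
$d{\left(I,B \right)} = -2$
$\left(381 + d{\left(-13,C \right)}\right) \left(\left(216 - 167\right) - 282\right) = \left(381 - 2\right) \left(\left(216 - 167\right) - 282\right) = 379 \left(49 - 282\right) = 379 \left(-233\right) = -88307$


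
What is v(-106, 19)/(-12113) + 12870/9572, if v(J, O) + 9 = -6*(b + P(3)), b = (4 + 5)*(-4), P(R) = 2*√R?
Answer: 76956453/57972818 + 12*√3/12113 ≈ 1.3292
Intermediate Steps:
b = -36 (b = 9*(-4) = -36)
v(J, O) = 207 - 12*√3 (v(J, O) = -9 - 6*(-36 + 2*√3) = -9 + (216 - 12*√3) = 207 - 12*√3)
v(-106, 19)/(-12113) + 12870/9572 = (207 - 12*√3)/(-12113) + 12870/9572 = (207 - 12*√3)*(-1/12113) + 12870*(1/9572) = (-207/12113 + 12*√3/12113) + 6435/4786 = 76956453/57972818 + 12*√3/12113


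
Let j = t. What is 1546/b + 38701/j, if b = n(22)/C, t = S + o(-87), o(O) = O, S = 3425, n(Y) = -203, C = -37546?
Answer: 193765791511/677614 ≈ 2.8595e+5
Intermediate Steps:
t = 3338 (t = 3425 - 87 = 3338)
j = 3338
b = 203/37546 (b = -203/(-37546) = -203*(-1/37546) = 203/37546 ≈ 0.0054067)
1546/b + 38701/j = 1546/(203/37546) + 38701/3338 = 1546*(37546/203) + 38701*(1/3338) = 58046116/203 + 38701/3338 = 193765791511/677614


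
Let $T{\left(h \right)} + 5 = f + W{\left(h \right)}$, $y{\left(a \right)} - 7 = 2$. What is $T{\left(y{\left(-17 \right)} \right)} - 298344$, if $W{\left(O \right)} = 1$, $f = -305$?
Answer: $-298653$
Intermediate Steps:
$y{\left(a \right)} = 9$ ($y{\left(a \right)} = 7 + 2 = 9$)
$T{\left(h \right)} = -309$ ($T{\left(h \right)} = -5 + \left(-305 + 1\right) = -5 - 304 = -309$)
$T{\left(y{\left(-17 \right)} \right)} - 298344 = -309 - 298344 = -298653$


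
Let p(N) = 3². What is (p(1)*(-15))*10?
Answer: -1350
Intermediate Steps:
p(N) = 9
(p(1)*(-15))*10 = (9*(-15))*10 = -135*10 = -1350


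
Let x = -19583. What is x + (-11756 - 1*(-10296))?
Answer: -21043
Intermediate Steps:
x + (-11756 - 1*(-10296)) = -19583 + (-11756 - 1*(-10296)) = -19583 + (-11756 + 10296) = -19583 - 1460 = -21043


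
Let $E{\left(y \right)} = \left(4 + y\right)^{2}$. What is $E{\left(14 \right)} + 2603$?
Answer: $2927$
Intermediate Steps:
$E{\left(14 \right)} + 2603 = \left(4 + 14\right)^{2} + 2603 = 18^{2} + 2603 = 324 + 2603 = 2927$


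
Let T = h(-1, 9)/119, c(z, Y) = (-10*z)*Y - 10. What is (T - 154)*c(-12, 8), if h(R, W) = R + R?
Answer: -17411600/119 ≈ -1.4632e+5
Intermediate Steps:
c(z, Y) = -10 - 10*Y*z (c(z, Y) = -10*Y*z - 10 = -10 - 10*Y*z)
h(R, W) = 2*R
T = -2/119 (T = (2*(-1))/119 = -2*1/119 = -2/119 ≈ -0.016807)
(T - 154)*c(-12, 8) = (-2/119 - 154)*(-10 - 10*8*(-12)) = -18328*(-10 + 960)/119 = -18328/119*950 = -17411600/119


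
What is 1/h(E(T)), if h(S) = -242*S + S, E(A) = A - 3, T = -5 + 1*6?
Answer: 1/482 ≈ 0.0020747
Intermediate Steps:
T = 1 (T = -5 + 6 = 1)
E(A) = -3 + A
h(S) = -241*S
1/h(E(T)) = 1/(-241*(-3 + 1)) = 1/(-241*(-2)) = 1/482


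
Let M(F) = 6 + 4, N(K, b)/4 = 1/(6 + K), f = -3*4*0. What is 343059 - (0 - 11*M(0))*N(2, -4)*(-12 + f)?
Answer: 342399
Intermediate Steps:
f = 0 (f = -12*0 = 0)
N(K, b) = 4/(6 + K)
M(F) = 10
343059 - (0 - 11*M(0))*N(2, -4)*(-12 + f) = 343059 - (0 - 11*10)*(4/(6 + 2))*(-12 + 0) = 343059 - (0 - 110)*(4/8)*(-12) = 343059 - (-110)*(4*(1/8))*(-12) = 343059 - (-110)*(1/2)*(-12) = 343059 - (-110)*(-6) = 343059 - 1*660 = 343059 - 660 = 342399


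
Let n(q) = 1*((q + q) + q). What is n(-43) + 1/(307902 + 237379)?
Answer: -70341248/545281 ≈ -129.00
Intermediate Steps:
n(q) = 3*q (n(q) = 1*(2*q + q) = 1*(3*q) = 3*q)
n(-43) + 1/(307902 + 237379) = 3*(-43) + 1/(307902 + 237379) = -129 + 1/545281 = -70341248/545281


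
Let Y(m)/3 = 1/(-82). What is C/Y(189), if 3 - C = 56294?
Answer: 4615862/3 ≈ 1.5386e+6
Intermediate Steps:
Y(m) = -3/82 (Y(m) = 3/(-82) = 3*(-1/82) = -3/82)
C = -56291 (C = 3 - 1*56294 = 3 - 56294 = -56291)
C/Y(189) = -56291/(-3/82) = -56291*(-82/3) = 4615862/3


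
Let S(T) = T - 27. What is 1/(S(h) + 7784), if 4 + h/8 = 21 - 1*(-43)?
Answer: 1/8237 ≈ 0.00012140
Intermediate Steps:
h = 480 (h = -32 + 8*(21 - 1*(-43)) = -32 + 8*(21 + 43) = -32 + 8*64 = -32 + 512 = 480)
S(T) = -27 + T
1/(S(h) + 7784) = 1/((-27 + 480) + 7784) = 1/(453 + 7784) = 1/8237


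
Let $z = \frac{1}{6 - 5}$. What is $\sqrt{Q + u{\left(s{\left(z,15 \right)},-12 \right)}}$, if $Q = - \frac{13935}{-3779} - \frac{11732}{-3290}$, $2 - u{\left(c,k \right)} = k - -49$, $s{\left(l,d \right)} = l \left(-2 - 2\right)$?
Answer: $\frac{2 i \sqrt{5470646468155}}{888065} \approx 5.2675 i$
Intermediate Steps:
$z = 1$ ($z = 1^{-1} = 1$)
$s{\left(l,d \right)} = - 4 l$ ($s{\left(l,d \right)} = l \left(-4\right) = - 4 l$)
$u{\left(c,k \right)} = -47 - k$ ($u{\left(c,k \right)} = 2 - \left(k - -49\right) = 2 - \left(k + 49\right) = 2 - \left(49 + k\right) = -47 - k$)
$Q = \frac{6441527}{888065}$ ($Q = \left(-13935\right) \left(- \frac{1}{3779}\right) - - \frac{838}{235} = \frac{13935}{3779} + \frac{838}{235} = \frac{6441527}{888065} \approx 7.2534$)
$\sqrt{Q + u{\left(s{\left(z,15 \right)},-12 \right)}} = \sqrt{\frac{6441527}{888065} - 35} = \sqrt{- \frac{24640748}{888065}} = \frac{2 i \sqrt{5470646468155}}{888065}$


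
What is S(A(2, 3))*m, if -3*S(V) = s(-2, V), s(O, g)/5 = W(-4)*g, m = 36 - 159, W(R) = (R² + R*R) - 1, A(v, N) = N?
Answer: 19065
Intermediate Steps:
W(R) = -1 + 2*R² (W(R) = (R² + R²) - 1 = 2*R² - 1 = -1 + 2*R²)
m = -123
s(O, g) = 155*g (s(O, g) = 5*((-1 + 2*(-4)²)*g) = 5*((-1 + 2*16)*g) = 5*((-1 + 32)*g) = 5*(31*g) = 155*g)
S(V) = -155*V/3
S(A(2, 3))*m = -155/3*3*(-123) = -155*(-123) = 19065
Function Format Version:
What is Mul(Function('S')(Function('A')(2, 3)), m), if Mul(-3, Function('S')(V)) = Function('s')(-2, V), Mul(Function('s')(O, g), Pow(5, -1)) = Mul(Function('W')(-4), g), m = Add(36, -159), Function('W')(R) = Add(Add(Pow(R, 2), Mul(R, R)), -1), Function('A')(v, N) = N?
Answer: 19065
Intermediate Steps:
Function('W')(R) = Add(-1, Mul(2, Pow(R, 2))) (Function('W')(R) = Add(Add(Pow(R, 2), Pow(R, 2)), -1) = Add(Mul(2, Pow(R, 2)), -1) = Add(-1, Mul(2, Pow(R, 2))))
m = -123
Function('s')(O, g) = Mul(155, g) (Function('s')(O, g) = Mul(5, Mul(Add(-1, Mul(2, Pow(-4, 2))), g)) = Mul(5, Mul(Add(-1, Mul(2, 16)), g)) = Mul(5, Mul(Add(-1, 32), g)) = Mul(5, Mul(31, g)) = Mul(155, g))
Function('S')(V) = Mul(Rational(-155, 3), V) (Function('S')(V) = Mul(Rational(-1, 3), Mul(155, V)) = Mul(Rational(-155, 3), V))
Mul(Function('S')(Function('A')(2, 3)), m) = Mul(Mul(Rational(-155, 3), 3), -123) = Mul(-155, -123) = 19065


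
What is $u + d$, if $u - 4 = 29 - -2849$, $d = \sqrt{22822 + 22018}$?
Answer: $2882 + 2 \sqrt{11210} \approx 3093.8$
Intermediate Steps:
$d = 2 \sqrt{11210}$ ($d = \sqrt{44840} = 2 \sqrt{11210} \approx 211.75$)
$u = 2882$ ($u = 4 + \left(29 - -2849\right) = 4 + \left(29 + 2849\right) = 4 + 2878 = 2882$)
$u + d = 2882 + 2 \sqrt{11210}$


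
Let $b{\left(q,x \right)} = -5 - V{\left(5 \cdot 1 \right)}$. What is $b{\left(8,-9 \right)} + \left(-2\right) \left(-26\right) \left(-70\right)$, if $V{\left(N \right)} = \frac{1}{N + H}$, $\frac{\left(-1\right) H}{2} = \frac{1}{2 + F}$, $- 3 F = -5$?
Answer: $- \frac{178616}{49} \approx -3645.2$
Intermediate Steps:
$F = \frac{5}{3}$ ($F = \left(- \frac{1}{3}\right) \left(-5\right) = \frac{5}{3} \approx 1.6667$)
$H = - \frac{6}{11}$ ($H = - \frac{2}{2 + \frac{5}{3}} = - \frac{2}{\frac{11}{3}} = \left(-2\right) \frac{3}{11} = - \frac{6}{11} \approx -0.54545$)
$V{\left(N \right)} = \frac{1}{- \frac{6}{11} + N}$ ($V{\left(N \right)} = \frac{1}{N - \frac{6}{11}} = \frac{1}{- \frac{6}{11} + N}$)
$b{\left(q,x \right)} = - \frac{256}{49}$ ($b{\left(q,x \right)} = -5 - \frac{11}{-6 + 11 \cdot 5 \cdot 1} = -5 - \frac{11}{-6 + 11 \cdot 5} = -5 - \frac{11}{-6 + 55} = -5 - \frac{11}{49} = - \frac{256}{49}$)
$b{\left(8,-9 \right)} + \left(-2\right) \left(-26\right) \left(-70\right) = - \frac{256}{49} + \left(-2\right) \left(-26\right) \left(-70\right) = - \frac{256}{49} + 52 \left(-70\right) = - \frac{256}{49} - 3640 = - \frac{178616}{49}$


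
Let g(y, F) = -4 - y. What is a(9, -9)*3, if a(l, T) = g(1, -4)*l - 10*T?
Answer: 135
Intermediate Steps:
a(l, T) = -10*T - 5*l (a(l, T) = (-4 - 1*1)*l - 10*T = (-4 - 1)*l - 10*T = -5*l - 10*T = -10*T - 5*l)
a(9, -9)*3 = (-10*(-9) - 5*9)*3 = (90 - 45)*3 = 45*3 = 135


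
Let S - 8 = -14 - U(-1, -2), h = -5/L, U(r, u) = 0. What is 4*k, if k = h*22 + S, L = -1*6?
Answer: 148/3 ≈ 49.333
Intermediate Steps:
L = -6
h = ⅚ (h = -5/(-6) = -5*(-⅙) = ⅚ ≈ 0.83333)
S = -6 (S = 8 + (-14 - 1*0) = 8 + (-14 + 0) = 8 - 14 = -6)
k = 37/3 (k = (⅚)*22 - 6 = 55/3 - 6 = 37/3 ≈ 12.333)
4*k = 4*(37/3) = 148/3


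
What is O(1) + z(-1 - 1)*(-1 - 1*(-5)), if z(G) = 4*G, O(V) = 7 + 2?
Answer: -23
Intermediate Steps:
O(V) = 9
O(1) + z(-1 - 1)*(-1 - 1*(-5)) = 9 + (4*(-1 - 1))*(-1 - 1*(-5)) = 9 + (4*(-2))*(-1 + 5) = 9 - 8*4 = 9 - 32 = -23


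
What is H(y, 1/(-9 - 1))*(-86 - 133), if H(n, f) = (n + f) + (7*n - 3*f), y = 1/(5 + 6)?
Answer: -11169/55 ≈ -203.07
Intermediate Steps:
y = 1/11 ≈ 0.090909
H(n, f) = -2*f + 8*n (H(n, f) = (f + n) + (-3*f + 7*n) = -2*f + 8*n)
H(y, 1/(-9 - 1))*(-86 - 133) = (-2/(-9 - 1) + 8*(1/11))*(-86 - 133) = (-2/(-10) + 8/11)*(-219) = (-2*(-1/10) + 8/11)*(-219) = (1/5 + 8/11)*(-219) = (51/55)*(-219) = -11169/55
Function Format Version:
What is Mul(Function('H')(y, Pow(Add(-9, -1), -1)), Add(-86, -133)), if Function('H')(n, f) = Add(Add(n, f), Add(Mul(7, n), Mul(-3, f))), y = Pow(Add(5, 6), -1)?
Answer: Rational(-11169, 55) ≈ -203.07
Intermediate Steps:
y = Rational(1, 11) (y = Pow(11, -1) = Rational(1, 11) ≈ 0.090909)
Function('H')(n, f) = Add(Mul(-2, f), Mul(8, n)) (Function('H')(n, f) = Add(Add(f, n), Add(Mul(-3, f), Mul(7, n))) = Add(Mul(-2, f), Mul(8, n)))
Mul(Function('H')(y, Pow(Add(-9, -1), -1)), Add(-86, -133)) = Mul(Add(Mul(-2, Pow(Add(-9, -1), -1)), Mul(8, Rational(1, 11))), Add(-86, -133)) = Mul(Add(Mul(-2, Pow(-10, -1)), Rational(8, 11)), -219) = Mul(Add(Mul(-2, Rational(-1, 10)), Rational(8, 11)), -219) = Mul(Add(Rational(1, 5), Rational(8, 11)), -219) = Mul(Rational(51, 55), -219) = Rational(-11169, 55)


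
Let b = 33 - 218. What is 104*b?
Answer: -19240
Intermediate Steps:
b = -185
104*b = 104*(-185) = -19240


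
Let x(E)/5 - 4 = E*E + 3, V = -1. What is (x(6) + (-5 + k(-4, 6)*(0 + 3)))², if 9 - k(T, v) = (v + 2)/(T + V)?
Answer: 1461681/25 ≈ 58467.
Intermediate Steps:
x(E) = 35 + 5*E² (x(E) = 20 + 5*(E*E + 3) = 20 + 5*(E² + 3) = 20 + 5*(3 + E²) = 20 + (15 + 5*E²) = 35 + 5*E²)
k(T, v) = 9 - (2 + v)/(-1 + T) (k(T, v) = 9 - (v + 2)/(T - 1) = 9 - (2 + v)/(-1 + T))
(x(6) + (-5 + k(-4, 6)*(0 + 3)))² = ((35 + 5*6²) + (-5 + ((-11 - 1*6 + 9*(-4))/(-1 - 4))*(0 + 3)))² = ((35 + 5*36) + (-5 + ((-11 - 6 - 36)/(-5))*3))² = ((35 + 180) + (-5 - ⅕*(-53)*3))² = (215 + (-5 + (53/5)*3))² = (215 + (-5 + 159/5))² = (215 + 134/5)² = (1209/5)² = 1461681/25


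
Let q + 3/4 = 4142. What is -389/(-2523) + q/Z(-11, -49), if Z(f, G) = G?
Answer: -41717251/494508 ≈ -84.361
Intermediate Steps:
q = 16565/4 (q = -3/4 + 4142 = 16565/4 ≈ 4141.3)
-389/(-2523) + q/Z(-11, -49) = -389/(-2523) + (16565/4)/(-49) = -389*(-1/2523) + (16565/4)*(-1/49) = 389/2523 - 16565/196 = -41717251/494508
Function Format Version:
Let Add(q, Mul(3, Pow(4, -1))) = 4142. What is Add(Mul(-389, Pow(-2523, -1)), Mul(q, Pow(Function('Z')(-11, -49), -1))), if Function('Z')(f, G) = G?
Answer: Rational(-41717251, 494508) ≈ -84.361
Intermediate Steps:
q = Rational(16565, 4) (q = Add(Rational(-3, 4), 4142) = Rational(16565, 4) ≈ 4141.3)
Add(Mul(-389, Pow(-2523, -1)), Mul(q, Pow(Function('Z')(-11, -49), -1))) = Add(Mul(-389, Pow(-2523, -1)), Mul(Rational(16565, 4), Pow(-49, -1))) = Add(Mul(-389, Rational(-1, 2523)), Mul(Rational(16565, 4), Rational(-1, 49))) = Add(Rational(389, 2523), Rational(-16565, 196)) = Rational(-41717251, 494508)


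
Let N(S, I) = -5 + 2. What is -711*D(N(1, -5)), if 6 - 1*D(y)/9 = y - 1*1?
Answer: -63990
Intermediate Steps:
N(S, I) = -3
D(y) = 63 - 9*y (D(y) = 54 - 9*(y - 1*1) = 54 - 9*(y - 1) = 54 - 9*(-1 + y) = 54 + (9 - 9*y) = 63 - 9*y)
-711*D(N(1, -5)) = -711*(63 - 9*(-3)) = -711*(63 + 27) = -711*90 = -63990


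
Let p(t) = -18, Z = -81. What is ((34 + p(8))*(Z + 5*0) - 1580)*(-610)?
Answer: 1754360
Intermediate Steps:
((34 + p(8))*(Z + 5*0) - 1580)*(-610) = ((34 - 18)*(-81 + 5*0) - 1580)*(-610) = (16*(-81 + 0) - 1580)*(-610) = (16*(-81) - 1580)*(-610) = (-1296 - 1580)*(-610) = -2876*(-610) = 1754360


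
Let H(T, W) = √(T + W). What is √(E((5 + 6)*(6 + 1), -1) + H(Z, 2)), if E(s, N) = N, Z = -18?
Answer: √(-1 + 4*I) ≈ 1.2496 + 1.6005*I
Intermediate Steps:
√(E((5 + 6)*(6 + 1), -1) + H(Z, 2)) = √(-1 + √(-18 + 2)) = √(-1 + √(-16)) = √(-1 + 4*I)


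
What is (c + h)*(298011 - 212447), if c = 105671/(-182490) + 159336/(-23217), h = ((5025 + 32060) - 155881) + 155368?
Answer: 2209252370877407722/706145055 ≈ 3.1286e+9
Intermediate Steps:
h = 36572 (h = (37085 - 155881) + 155368 = -118796 + 155368 = 36572)
c = -10510196749/1412290110 (c = 105671*(-1/182490) + 159336*(-1/23217) = -105671/182490 - 53112/7739 = -10510196749/1412290110 ≈ -7.4420)
(c + h)*(298011 - 212447) = (-10510196749/1412290110 + 36572)*(298011 - 212447) = (51639763706171/1412290110)*85564 = 2209252370877407722/706145055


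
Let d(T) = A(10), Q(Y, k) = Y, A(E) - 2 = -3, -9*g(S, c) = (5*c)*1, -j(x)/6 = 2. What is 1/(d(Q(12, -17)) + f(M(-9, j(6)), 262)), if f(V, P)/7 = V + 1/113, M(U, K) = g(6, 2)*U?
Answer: 113/7804 ≈ 0.014480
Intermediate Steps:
j(x) = -12 (j(x) = -6*2 = -12)
g(S, c) = -5*c/9
A(E) = -1 (A(E) = 2 - 3 = -1)
M(U, K) = -10*U/9 (M(U, K) = (-5/9*2)*U = -10*U/9)
f(V, P) = 7/113 + 7*V (f(V, P) = 7*(V + 1/113) = 7*(1/113 + V) = 7/113 + 7*V)
d(T) = -1
1/(d(Q(12, -17)) + f(M(-9, j(6)), 262)) = 1/(-1 + (7/113 + 7*(-10/9*(-9)))) = 1/(-1 + (7/113 + 7*10)) = 1/(-1 + (7/113 + 70)) = 1/(-1 + 7917/113) = 1/(7804/113) = 113/7804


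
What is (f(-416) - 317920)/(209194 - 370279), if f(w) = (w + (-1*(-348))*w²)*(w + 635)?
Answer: -13188534848/161085 ≈ -81873.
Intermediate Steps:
f(w) = (635 + w)*(w + 348*w²) (f(w) = (w + 348*w²)*(635 + w) = (635 + w)*(w + 348*w²))
(f(-416) - 317920)/(209194 - 370279) = (-416*(635 + 348*(-416)² + 220981*(-416)) - 317920)/(209194 - 370279) = (-416*(635 + 348*173056 - 91928096) - 317920)/(-161085) = (-416*(635 + 60223488 - 91928096) - 317920)*(-1/161085) = (-416*(-31703973) - 317920)*(-1/161085) = (13188852768 - 317920)*(-1/161085) = 13188534848*(-1/161085) = -13188534848/161085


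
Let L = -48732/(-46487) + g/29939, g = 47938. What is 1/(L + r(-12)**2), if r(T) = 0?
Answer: 198824899/526783022 ≈ 0.37743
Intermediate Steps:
L = 526783022/198824899 (L = -48732/(-46487) + 47938/29939 = -48732*(-1/46487) + 47938*(1/29939) = 48732/46487 + 47938/29939 = 526783022/198824899 ≈ 2.6495)
1/(L + r(-12)**2) = 1/(526783022/198824899 + 0**2) = 1/(526783022/198824899 + 0) = 1/(526783022/198824899) = 198824899/526783022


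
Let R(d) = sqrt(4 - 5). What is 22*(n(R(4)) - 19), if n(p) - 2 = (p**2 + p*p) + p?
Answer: -418 + 22*I ≈ -418.0 + 22.0*I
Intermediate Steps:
R(d) = I (R(d) = sqrt(-1) = I)
n(p) = 2 + p + 2*p**2 (n(p) = 2 + ((p**2 + p*p) + p) = 2 + ((p**2 + p**2) + p) = 2 + (2*p**2 + p) = 2 + (p + 2*p**2) = 2 + p + 2*p**2)
22*(n(R(4)) - 19) = 22*((2 + I + 2*I**2) - 19) = 22*((2 + I + 2*(-1)) - 19) = 22*((2 + I - 2) - 19) = 22*(I - 19) = 22*(-19 + I) = -418 + 22*I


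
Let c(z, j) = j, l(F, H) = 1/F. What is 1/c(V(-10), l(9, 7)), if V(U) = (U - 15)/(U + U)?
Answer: 9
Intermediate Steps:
V(U) = (-15 + U)/(2*U) (V(U) = (-15 + U)/((2*U)) = (-15 + U)*(1/(2*U)) = (-15 + U)/(2*U))
1/c(V(-10), l(9, 7)) = 1/(1/9) = 1/(⅑) = 9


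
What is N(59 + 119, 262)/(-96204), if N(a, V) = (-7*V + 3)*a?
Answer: 162959/48102 ≈ 3.3878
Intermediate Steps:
N(a, V) = a*(3 - 7*V) (N(a, V) = (3 - 7*V)*a = a*(3 - 7*V))
N(59 + 119, 262)/(-96204) = ((59 + 119)*(3 - 7*262))/(-96204) = (178*(3 - 1834))*(-1/96204) = (178*(-1831))*(-1/96204) = -325918*(-1/96204) = 162959/48102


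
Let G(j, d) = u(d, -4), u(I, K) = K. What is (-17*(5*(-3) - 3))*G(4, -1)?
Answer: -1224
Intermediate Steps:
G(j, d) = -4
(-17*(5*(-3) - 3))*G(4, -1) = -17*(5*(-3) - 3)*(-4) = -17*(-15 - 3)*(-4) = -17*(-18)*(-4) = 306*(-4) = -1224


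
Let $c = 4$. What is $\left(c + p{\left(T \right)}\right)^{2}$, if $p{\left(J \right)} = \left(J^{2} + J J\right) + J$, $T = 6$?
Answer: $6724$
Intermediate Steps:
$p{\left(J \right)} = J + 2 J^{2}$ ($p{\left(J \right)} = \left(J^{2} + J^{2}\right) + J = 2 J^{2} + J = J + 2 J^{2}$)
$\left(c + p{\left(T \right)}\right)^{2} = \left(4 + 6 \left(1 + 2 \cdot 6\right)\right)^{2} = \left(4 + 6 \left(1 + 12\right)\right)^{2} = \left(4 + 6 \cdot 13\right)^{2} = \left(4 + 78\right)^{2} = 82^{2} = 6724$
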